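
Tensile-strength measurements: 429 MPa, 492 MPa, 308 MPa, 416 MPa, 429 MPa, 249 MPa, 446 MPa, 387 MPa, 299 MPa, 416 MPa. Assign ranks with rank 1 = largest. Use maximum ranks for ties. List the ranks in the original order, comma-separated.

Sorted (descending): 492, 446, 429, 429, 416, 416, 387, 308, 299, 249
The 2 values of 429 occupy positions 3–4 → each gets rank 4.
The 2 values of 416 occupy positions 5–6 → each gets rank 6.

4, 1, 8, 6, 4, 10, 2, 7, 9, 6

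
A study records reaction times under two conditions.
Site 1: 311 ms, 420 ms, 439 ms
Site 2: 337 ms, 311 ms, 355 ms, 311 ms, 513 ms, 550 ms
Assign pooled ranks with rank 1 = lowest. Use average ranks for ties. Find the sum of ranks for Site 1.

Sorted (ascending): 311, 311, 311, 337, 355, 420, 439, 513, 550
The 3 values of 311 occupy positions 1–3 → average rank 2.
Site 1 values → pooled ranks: 311→2, 420→6, 439→7
Rank sum = 2 + 6 + 7 = 15

15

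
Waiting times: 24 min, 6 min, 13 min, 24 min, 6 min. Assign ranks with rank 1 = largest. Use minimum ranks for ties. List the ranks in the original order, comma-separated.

Sorted (descending): 24, 24, 13, 6, 6
The 2 values of 24 occupy positions 1–2 → each gets rank 1.
The 2 values of 6 occupy positions 4–5 → each gets rank 4.

1, 4, 3, 1, 4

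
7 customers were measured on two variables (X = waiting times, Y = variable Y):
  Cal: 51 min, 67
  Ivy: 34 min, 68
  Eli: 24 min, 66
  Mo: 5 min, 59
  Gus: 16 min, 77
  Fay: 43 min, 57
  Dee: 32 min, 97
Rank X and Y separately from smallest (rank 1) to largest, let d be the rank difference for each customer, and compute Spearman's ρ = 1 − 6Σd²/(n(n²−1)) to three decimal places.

Ranks of variable 1: 7, 5, 3, 1, 2, 6, 4
Ranks of variable 2: 4, 5, 3, 2, 6, 1, 7
d = r₁ − r₂: 3, 0, 0, -1, -4, 5, -3
d²: 9, 0, 0, 1, 16, 25, 9; Σd² = 60
ρ = 1 − 6·60/(7·48) = 1 − 360/336 = -0.071

-0.071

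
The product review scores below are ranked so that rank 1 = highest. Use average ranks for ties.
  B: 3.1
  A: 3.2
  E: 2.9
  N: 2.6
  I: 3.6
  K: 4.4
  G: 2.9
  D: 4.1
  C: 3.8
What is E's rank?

Sorted (descending): 4.4, 4.1, 3.8, 3.6, 3.2, 3.1, 2.9, 2.9, 2.6
The 2 values of 2.9 occupy positions 7–8 → average rank (7+8)/2 = 7.5.
E has value 2.9 → rank 7.5.

7.5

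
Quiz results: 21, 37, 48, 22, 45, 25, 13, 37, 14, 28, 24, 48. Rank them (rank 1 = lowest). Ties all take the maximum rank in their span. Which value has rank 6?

25

Sorted (ascending): 13, 14, 21, 22, 24, 25, 28, 37, 37, 45, 48, 48
The 2 values of 37 occupy positions 8–9 → each gets rank 9.
The 2 values of 48 occupy positions 11–12 → each gets rank 12.
Rank 6 → value 25.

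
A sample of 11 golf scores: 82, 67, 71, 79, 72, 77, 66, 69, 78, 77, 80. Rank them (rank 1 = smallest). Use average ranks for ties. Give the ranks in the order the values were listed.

11, 2, 4, 9, 5, 6.5, 1, 3, 8, 6.5, 10

Sorted (ascending): 66, 67, 69, 71, 72, 77, 77, 78, 79, 80, 82
The 2 values of 77 occupy positions 6–7 → average rank (6+7)/2 = 6.5.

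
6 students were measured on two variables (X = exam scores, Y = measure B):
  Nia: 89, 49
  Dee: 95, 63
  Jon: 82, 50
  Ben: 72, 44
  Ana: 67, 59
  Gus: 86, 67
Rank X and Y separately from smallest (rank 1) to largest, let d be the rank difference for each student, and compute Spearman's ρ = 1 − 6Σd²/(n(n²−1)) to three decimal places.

0.314

Ranks of variable 1: 5, 6, 3, 2, 1, 4
Ranks of variable 2: 2, 5, 3, 1, 4, 6
d = r₁ − r₂: 3, 1, 0, 1, -3, -2
d²: 9, 1, 0, 1, 9, 4; Σd² = 24
ρ = 1 − 6·24/(6·35) = 1 − 144/210 = 0.314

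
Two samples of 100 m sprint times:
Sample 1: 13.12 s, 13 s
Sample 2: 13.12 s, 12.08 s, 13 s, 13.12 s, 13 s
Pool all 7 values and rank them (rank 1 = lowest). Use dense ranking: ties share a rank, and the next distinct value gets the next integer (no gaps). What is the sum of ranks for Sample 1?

Sorted (ascending): 12.08, 13, 13, 13, 13.12, 13.12, 13.12
The 3 values of 13 share dense rank 2.
The 3 values of 13.12 share dense rank 3.
Remaining distinct values take the next consecutive integers.
Sample 1 values → pooled ranks: 13.12→3, 13→2
Rank sum = 3 + 2 = 5

5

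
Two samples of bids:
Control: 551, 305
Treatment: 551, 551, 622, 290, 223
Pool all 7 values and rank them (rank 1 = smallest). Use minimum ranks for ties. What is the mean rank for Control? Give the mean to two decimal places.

Sorted (ascending): 223, 290, 305, 551, 551, 551, 622
The 3 values of 551 occupy positions 4–6 → each gets rank 4.
Control values → pooled ranks: 551→4, 305→3
Mean rank = (4 + 3) / 2 = 3.50

3.50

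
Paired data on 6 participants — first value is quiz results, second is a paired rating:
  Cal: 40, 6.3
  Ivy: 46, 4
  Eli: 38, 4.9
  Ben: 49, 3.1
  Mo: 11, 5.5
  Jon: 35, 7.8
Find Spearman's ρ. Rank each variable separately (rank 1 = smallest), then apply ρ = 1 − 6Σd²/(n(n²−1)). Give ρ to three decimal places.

-0.714

Ranks of variable 1: 4, 5, 3, 6, 1, 2
Ranks of variable 2: 5, 2, 3, 1, 4, 6
d = r₁ − r₂: -1, 3, 0, 5, -3, -4
d²: 1, 9, 0, 25, 9, 16; Σd² = 60
ρ = 1 − 6·60/(6·35) = 1 − 360/210 = -0.714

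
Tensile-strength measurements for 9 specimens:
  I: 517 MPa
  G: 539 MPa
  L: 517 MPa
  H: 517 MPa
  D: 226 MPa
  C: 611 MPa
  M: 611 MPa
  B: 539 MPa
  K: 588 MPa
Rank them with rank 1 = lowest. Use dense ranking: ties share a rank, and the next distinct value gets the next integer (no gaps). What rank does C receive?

5

Sorted (ascending): 226, 517, 517, 517, 539, 539, 588, 611, 611
The 3 values of 517 share dense rank 2.
The 2 values of 539 share dense rank 3.
The 2 values of 611 share dense rank 5.
Remaining distinct values take the next consecutive integers.
C has value 611 MPa → rank 5.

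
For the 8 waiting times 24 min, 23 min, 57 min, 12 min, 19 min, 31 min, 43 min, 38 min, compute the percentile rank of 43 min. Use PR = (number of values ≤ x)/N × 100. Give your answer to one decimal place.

87.5

N = 8.
Strictly below 43: 6. Equal to 43: 1.
PR = 7/8 × 100 = 87.5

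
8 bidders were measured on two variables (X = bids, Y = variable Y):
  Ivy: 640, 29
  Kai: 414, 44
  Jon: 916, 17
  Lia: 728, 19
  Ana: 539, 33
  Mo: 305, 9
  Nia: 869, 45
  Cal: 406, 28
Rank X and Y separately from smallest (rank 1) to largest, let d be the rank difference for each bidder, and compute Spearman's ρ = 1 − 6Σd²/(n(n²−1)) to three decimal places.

0.167

Ranks of variable 1: 5, 3, 8, 6, 4, 1, 7, 2
Ranks of variable 2: 5, 7, 2, 3, 6, 1, 8, 4
d = r₁ − r₂: 0, -4, 6, 3, -2, 0, -1, -2
d²: 0, 16, 36, 9, 4, 0, 1, 4; Σd² = 70
ρ = 1 − 6·70/(8·63) = 1 − 420/504 = 0.167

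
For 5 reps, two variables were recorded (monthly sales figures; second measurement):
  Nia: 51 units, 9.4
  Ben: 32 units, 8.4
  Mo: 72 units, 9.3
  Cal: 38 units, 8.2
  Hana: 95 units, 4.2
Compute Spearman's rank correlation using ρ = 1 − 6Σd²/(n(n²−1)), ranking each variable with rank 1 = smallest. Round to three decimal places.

Ranks of variable 1: 3, 1, 4, 2, 5
Ranks of variable 2: 5, 3, 4, 2, 1
d = r₁ − r₂: -2, -2, 0, 0, 4
d²: 4, 4, 0, 0, 16; Σd² = 24
ρ = 1 − 6·24/(5·24) = 1 − 144/120 = -0.200

-0.200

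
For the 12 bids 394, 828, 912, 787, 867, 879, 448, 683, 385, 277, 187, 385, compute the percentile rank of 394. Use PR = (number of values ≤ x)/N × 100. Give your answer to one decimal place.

N = 12.
Strictly below 394: 4. Equal to 394: 1.
PR = 5/12 × 100 = 41.7

41.7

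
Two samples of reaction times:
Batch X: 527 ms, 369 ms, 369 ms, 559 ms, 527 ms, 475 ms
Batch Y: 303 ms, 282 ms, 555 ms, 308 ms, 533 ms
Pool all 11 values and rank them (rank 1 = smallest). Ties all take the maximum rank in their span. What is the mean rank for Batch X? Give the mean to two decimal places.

7.17

Sorted (ascending): 282, 303, 308, 369, 369, 475, 527, 527, 533, 555, 559
The 2 values of 369 occupy positions 4–5 → each gets rank 5.
The 2 values of 527 occupy positions 7–8 → each gets rank 8.
Batch X values → pooled ranks: 527→8, 369→5, 369→5, 559→11, 527→8, 475→6
Mean rank = (8 + 5 + 5 + 11 + 8 + 6) / 6 = 7.17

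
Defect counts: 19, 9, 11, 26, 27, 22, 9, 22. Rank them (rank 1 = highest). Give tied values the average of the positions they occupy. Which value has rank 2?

26

Sorted (descending): 27, 26, 22, 22, 19, 11, 9, 9
The 2 values of 22 occupy positions 3–4 → average rank (3+4)/2 = 3.5.
The 2 values of 9 occupy positions 7–8 → average rank (7+8)/2 = 7.5.
Rank 2 → value 26.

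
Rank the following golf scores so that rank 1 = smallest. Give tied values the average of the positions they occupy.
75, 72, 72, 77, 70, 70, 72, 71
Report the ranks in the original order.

7, 5, 5, 8, 1.5, 1.5, 5, 3

Sorted (ascending): 70, 70, 71, 72, 72, 72, 75, 77
The 2 values of 70 occupy positions 1–2 → average rank (1+2)/2 = 1.5.
The 3 values of 72 occupy positions 4–6 → average rank 5.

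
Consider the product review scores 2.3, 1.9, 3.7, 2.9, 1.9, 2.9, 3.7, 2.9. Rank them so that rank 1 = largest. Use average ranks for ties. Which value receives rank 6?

Sorted (descending): 3.7, 3.7, 2.9, 2.9, 2.9, 2.3, 1.9, 1.9
The 2 values of 3.7 occupy positions 1–2 → average rank (1+2)/2 = 1.5.
The 3 values of 2.9 occupy positions 3–5 → average rank 4.
The 2 values of 1.9 occupy positions 7–8 → average rank (7+8)/2 = 7.5.
Rank 6 → value 2.3.

2.3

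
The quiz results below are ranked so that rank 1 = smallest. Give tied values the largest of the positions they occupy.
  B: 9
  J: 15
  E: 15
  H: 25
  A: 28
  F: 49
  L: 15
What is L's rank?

4

Sorted (ascending): 9, 15, 15, 15, 25, 28, 49
The 3 values of 15 occupy positions 2–4 → each gets rank 4.
L has value 15 → rank 4.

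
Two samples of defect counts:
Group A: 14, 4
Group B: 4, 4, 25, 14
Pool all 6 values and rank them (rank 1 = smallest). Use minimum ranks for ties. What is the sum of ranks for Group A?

5

Sorted (ascending): 4, 4, 4, 14, 14, 25
The 3 values of 4 occupy positions 1–3 → each gets rank 1.
The 2 values of 14 occupy positions 4–5 → each gets rank 4.
Group A values → pooled ranks: 14→4, 4→1
Rank sum = 4 + 1 = 5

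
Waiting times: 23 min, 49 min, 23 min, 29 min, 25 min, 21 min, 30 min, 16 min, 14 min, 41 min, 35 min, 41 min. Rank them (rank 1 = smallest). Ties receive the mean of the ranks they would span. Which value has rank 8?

Sorted (ascending): 14, 16, 21, 23, 23, 25, 29, 30, 35, 41, 41, 49
The 2 values of 23 occupy positions 4–5 → average rank (4+5)/2 = 4.5.
The 2 values of 41 occupy positions 10–11 → average rank (10+11)/2 = 10.5.
Rank 8 → value 30.

30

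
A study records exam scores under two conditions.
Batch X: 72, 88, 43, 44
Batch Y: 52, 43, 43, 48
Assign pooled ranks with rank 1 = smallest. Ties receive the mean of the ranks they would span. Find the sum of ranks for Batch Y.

15

Sorted (ascending): 43, 43, 43, 44, 48, 52, 72, 88
The 3 values of 43 occupy positions 1–3 → average rank 2.
Batch Y values → pooled ranks: 52→6, 43→2, 43→2, 48→5
Rank sum = 6 + 2 + 2 + 5 = 15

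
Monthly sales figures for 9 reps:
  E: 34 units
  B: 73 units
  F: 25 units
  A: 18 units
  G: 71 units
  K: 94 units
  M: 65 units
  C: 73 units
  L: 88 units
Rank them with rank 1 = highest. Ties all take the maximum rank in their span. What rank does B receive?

4

Sorted (descending): 94, 88, 73, 73, 71, 65, 34, 25, 18
The 2 values of 73 occupy positions 3–4 → each gets rank 4.
B has value 73 units → rank 4.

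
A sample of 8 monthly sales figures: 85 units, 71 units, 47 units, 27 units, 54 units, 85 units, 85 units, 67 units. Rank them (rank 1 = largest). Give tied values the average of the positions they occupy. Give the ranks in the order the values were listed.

Sorted (descending): 85, 85, 85, 71, 67, 54, 47, 27
The 3 values of 85 occupy positions 1–3 → average rank 2.

2, 4, 7, 8, 6, 2, 2, 5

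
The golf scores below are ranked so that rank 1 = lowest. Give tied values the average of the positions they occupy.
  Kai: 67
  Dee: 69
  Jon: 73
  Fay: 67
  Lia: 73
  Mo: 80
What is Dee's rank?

Sorted (ascending): 67, 67, 69, 73, 73, 80
The 2 values of 67 occupy positions 1–2 → average rank (1+2)/2 = 1.5.
The 2 values of 73 occupy positions 4–5 → average rank (4+5)/2 = 4.5.
Dee has value 69 → rank 3.

3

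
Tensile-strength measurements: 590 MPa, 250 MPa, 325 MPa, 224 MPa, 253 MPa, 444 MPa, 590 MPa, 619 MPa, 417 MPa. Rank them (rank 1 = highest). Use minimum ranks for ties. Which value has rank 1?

619

Sorted (descending): 619, 590, 590, 444, 417, 325, 253, 250, 224
The 2 values of 590 occupy positions 2–3 → each gets rank 2.
Rank 1 → value 619.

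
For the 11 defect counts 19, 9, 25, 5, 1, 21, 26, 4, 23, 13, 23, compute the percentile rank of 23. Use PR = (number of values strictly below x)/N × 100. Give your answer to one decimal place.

63.6

N = 11.
Strictly below 23: 7. Equal to 23: 2.
PR = 7/11 × 100 = 63.6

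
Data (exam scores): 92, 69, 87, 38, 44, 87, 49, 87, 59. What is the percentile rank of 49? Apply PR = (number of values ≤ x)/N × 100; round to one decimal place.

N = 9.
Strictly below 49: 2. Equal to 49: 1.
PR = 3/9 × 100 = 33.3

33.3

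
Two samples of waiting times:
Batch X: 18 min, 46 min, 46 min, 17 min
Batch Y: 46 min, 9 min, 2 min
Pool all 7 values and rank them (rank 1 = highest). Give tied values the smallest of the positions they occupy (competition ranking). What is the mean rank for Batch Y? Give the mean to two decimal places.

4.67

Sorted (descending): 46, 46, 46, 18, 17, 9, 2
The 3 values of 46 occupy positions 1–3 → each gets rank 1.
Batch Y values → pooled ranks: 46→1, 9→6, 2→7
Mean rank = (1 + 6 + 7) / 3 = 4.67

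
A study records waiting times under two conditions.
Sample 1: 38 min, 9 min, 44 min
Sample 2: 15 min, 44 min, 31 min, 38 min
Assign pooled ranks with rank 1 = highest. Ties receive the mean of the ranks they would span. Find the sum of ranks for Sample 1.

Sorted (descending): 44, 44, 38, 38, 31, 15, 9
The 2 values of 44 occupy positions 1–2 → average rank (1+2)/2 = 1.5.
The 2 values of 38 occupy positions 3–4 → average rank (3+4)/2 = 3.5.
Sample 1 values → pooled ranks: 38→3.5, 9→7, 44→1.5
Rank sum = 3.5 + 7 + 1.5 = 12

12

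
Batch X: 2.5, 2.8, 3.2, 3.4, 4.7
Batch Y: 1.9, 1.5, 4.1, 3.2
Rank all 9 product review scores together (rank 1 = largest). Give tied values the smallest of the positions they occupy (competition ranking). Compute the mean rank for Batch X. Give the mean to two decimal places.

Sorted (descending): 4.7, 4.1, 3.4, 3.2, 3.2, 2.8, 2.5, 1.9, 1.5
The 2 values of 3.2 occupy positions 4–5 → each gets rank 4.
Batch X values → pooled ranks: 2.5→7, 2.8→6, 3.2→4, 3.4→3, 4.7→1
Mean rank = (7 + 6 + 4 + 3 + 1) / 5 = 4.20

4.20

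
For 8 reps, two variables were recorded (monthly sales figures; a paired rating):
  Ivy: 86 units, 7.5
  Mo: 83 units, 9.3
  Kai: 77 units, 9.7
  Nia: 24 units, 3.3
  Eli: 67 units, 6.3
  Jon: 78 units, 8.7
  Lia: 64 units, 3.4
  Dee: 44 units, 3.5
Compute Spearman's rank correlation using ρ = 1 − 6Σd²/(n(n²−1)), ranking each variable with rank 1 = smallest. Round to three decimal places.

0.762

Ranks of variable 1: 8, 7, 5, 1, 4, 6, 3, 2
Ranks of variable 2: 5, 7, 8, 1, 4, 6, 2, 3
d = r₁ − r₂: 3, 0, -3, 0, 0, 0, 1, -1
d²: 9, 0, 9, 0, 0, 0, 1, 1; Σd² = 20
ρ = 1 − 6·20/(8·63) = 1 − 120/504 = 0.762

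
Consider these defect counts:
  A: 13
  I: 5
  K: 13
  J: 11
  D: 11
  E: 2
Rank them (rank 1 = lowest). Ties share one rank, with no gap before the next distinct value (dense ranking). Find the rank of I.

Sorted (ascending): 2, 5, 11, 11, 13, 13
The 2 values of 11 share dense rank 3.
The 2 values of 13 share dense rank 4.
Remaining distinct values take the next consecutive integers.
I has value 5 → rank 2.

2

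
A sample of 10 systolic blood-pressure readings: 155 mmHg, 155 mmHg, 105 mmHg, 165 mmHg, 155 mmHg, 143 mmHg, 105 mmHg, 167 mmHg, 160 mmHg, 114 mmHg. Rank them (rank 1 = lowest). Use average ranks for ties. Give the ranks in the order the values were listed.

6, 6, 1.5, 9, 6, 4, 1.5, 10, 8, 3

Sorted (ascending): 105, 105, 114, 143, 155, 155, 155, 160, 165, 167
The 2 values of 105 occupy positions 1–2 → average rank (1+2)/2 = 1.5.
The 3 values of 155 occupy positions 5–7 → average rank 6.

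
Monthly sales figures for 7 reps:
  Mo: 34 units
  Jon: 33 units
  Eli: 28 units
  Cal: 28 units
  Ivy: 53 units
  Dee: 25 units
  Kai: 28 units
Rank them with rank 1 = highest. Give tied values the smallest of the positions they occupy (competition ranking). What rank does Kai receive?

4

Sorted (descending): 53, 34, 33, 28, 28, 28, 25
The 3 values of 28 occupy positions 4–6 → each gets rank 4.
Kai has value 28 units → rank 4.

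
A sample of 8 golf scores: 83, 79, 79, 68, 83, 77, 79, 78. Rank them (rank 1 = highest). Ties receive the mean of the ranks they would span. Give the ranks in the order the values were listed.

1.5, 4, 4, 8, 1.5, 7, 4, 6

Sorted (descending): 83, 83, 79, 79, 79, 78, 77, 68
The 2 values of 83 occupy positions 1–2 → average rank (1+2)/2 = 1.5.
The 3 values of 79 occupy positions 3–5 → average rank 4.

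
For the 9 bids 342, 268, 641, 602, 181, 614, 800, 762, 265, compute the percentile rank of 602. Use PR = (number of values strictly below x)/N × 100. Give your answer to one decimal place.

N = 9.
Strictly below 602: 4. Equal to 602: 1.
PR = 4/9 × 100 = 44.4

44.4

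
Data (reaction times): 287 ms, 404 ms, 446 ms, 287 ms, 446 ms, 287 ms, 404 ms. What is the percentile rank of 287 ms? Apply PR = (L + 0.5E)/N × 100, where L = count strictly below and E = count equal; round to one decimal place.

21.4

N = 7.
Strictly below 287: 0. Equal to 287: 3.
PR = (0 + 0.5·3)/7 × 100 = 21.4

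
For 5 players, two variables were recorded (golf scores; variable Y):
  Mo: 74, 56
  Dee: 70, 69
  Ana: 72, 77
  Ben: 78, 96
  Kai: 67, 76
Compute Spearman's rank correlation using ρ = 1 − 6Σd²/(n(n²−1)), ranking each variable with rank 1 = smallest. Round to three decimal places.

0.300

Ranks of variable 1: 4, 2, 3, 5, 1
Ranks of variable 2: 1, 2, 4, 5, 3
d = r₁ − r₂: 3, 0, -1, 0, -2
d²: 9, 0, 1, 0, 4; Σd² = 14
ρ = 1 − 6·14/(5·24) = 1 − 84/120 = 0.300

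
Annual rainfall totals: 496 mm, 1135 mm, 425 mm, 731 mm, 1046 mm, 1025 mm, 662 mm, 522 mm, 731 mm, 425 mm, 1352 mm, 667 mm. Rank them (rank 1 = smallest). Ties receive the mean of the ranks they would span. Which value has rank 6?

Sorted (ascending): 425, 425, 496, 522, 662, 667, 731, 731, 1025, 1046, 1135, 1352
The 2 values of 425 occupy positions 1–2 → average rank (1+2)/2 = 1.5.
The 2 values of 731 occupy positions 7–8 → average rank (7+8)/2 = 7.5.
Rank 6 → value 667.

667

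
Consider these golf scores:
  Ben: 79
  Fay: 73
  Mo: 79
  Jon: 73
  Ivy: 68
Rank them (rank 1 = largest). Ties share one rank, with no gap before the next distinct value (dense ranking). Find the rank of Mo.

1

Sorted (descending): 79, 79, 73, 73, 68
The 2 values of 79 share dense rank 1.
The 2 values of 73 share dense rank 2.
Remaining distinct values take the next consecutive integers.
Mo has value 79 → rank 1.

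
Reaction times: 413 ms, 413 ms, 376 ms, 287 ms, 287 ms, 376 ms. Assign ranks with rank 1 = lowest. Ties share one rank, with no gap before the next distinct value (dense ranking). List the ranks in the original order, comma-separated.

Sorted (ascending): 287, 287, 376, 376, 413, 413
The 2 values of 287 share dense rank 1.
The 2 values of 376 share dense rank 2.
The 2 values of 413 share dense rank 3.

3, 3, 2, 1, 1, 2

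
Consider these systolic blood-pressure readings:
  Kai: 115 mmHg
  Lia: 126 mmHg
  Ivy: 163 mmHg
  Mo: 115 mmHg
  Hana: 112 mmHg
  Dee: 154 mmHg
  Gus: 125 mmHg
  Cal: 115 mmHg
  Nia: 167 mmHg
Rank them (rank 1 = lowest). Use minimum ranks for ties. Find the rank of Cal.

2

Sorted (ascending): 112, 115, 115, 115, 125, 126, 154, 163, 167
The 3 values of 115 occupy positions 2–4 → each gets rank 2.
Cal has value 115 mmHg → rank 2.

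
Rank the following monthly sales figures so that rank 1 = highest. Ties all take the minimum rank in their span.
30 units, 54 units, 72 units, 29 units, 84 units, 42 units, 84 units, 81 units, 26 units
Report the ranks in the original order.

Sorted (descending): 84, 84, 81, 72, 54, 42, 30, 29, 26
The 2 values of 84 occupy positions 1–2 → each gets rank 1.

7, 5, 4, 8, 1, 6, 1, 3, 9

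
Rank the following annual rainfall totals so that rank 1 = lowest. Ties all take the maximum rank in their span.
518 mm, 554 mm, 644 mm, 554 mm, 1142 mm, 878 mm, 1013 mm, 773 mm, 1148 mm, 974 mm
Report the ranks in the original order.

Sorted (ascending): 518, 554, 554, 644, 773, 878, 974, 1013, 1142, 1148
The 2 values of 554 occupy positions 2–3 → each gets rank 3.

1, 3, 4, 3, 9, 6, 8, 5, 10, 7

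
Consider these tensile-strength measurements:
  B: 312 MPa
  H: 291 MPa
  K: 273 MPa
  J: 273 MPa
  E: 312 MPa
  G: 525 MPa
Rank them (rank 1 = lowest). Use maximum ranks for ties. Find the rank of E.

5

Sorted (ascending): 273, 273, 291, 312, 312, 525
The 2 values of 273 occupy positions 1–2 → each gets rank 2.
The 2 values of 312 occupy positions 4–5 → each gets rank 5.
E has value 312 MPa → rank 5.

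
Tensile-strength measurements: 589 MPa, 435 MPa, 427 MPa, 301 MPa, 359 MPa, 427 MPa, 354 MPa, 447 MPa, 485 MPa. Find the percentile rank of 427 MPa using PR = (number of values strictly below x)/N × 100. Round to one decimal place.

33.3

N = 9.
Strictly below 427: 3. Equal to 427: 2.
PR = 3/9 × 100 = 33.3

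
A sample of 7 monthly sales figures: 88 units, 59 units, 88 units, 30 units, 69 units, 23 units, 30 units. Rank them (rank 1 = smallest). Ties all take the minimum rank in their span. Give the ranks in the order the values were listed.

Sorted (ascending): 23, 30, 30, 59, 69, 88, 88
The 2 values of 30 occupy positions 2–3 → each gets rank 2.
The 2 values of 88 occupy positions 6–7 → each gets rank 6.

6, 4, 6, 2, 5, 1, 2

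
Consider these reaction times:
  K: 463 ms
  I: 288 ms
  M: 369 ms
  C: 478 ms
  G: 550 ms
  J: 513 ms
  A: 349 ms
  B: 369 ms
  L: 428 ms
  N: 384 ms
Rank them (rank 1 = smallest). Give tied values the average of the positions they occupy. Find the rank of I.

Sorted (ascending): 288, 349, 369, 369, 384, 428, 463, 478, 513, 550
The 2 values of 369 occupy positions 3–4 → average rank (3+4)/2 = 3.5.
I has value 288 ms → rank 1.

1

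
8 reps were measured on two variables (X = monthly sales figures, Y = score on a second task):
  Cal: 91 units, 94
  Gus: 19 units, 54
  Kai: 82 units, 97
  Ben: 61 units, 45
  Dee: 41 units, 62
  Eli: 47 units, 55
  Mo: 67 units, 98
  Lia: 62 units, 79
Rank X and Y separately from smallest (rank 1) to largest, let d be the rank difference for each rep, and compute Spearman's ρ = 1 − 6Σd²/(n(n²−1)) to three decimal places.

Ranks of variable 1: 8, 1, 7, 4, 2, 3, 6, 5
Ranks of variable 2: 6, 2, 7, 1, 4, 3, 8, 5
d = r₁ − r₂: 2, -1, 0, 3, -2, 0, -2, 0
d²: 4, 1, 0, 9, 4, 0, 4, 0; Σd² = 22
ρ = 1 − 6·22/(8·63) = 1 − 132/504 = 0.738

0.738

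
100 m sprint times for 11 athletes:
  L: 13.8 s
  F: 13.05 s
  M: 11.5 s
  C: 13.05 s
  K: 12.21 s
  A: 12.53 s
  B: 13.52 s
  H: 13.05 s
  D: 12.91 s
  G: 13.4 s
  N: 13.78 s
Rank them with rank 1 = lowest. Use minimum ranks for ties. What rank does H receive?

Sorted (ascending): 11.5, 12.21, 12.53, 12.91, 13.05, 13.05, 13.05, 13.4, 13.52, 13.78, 13.8
The 3 values of 13.05 occupy positions 5–7 → each gets rank 5.
H has value 13.05 s → rank 5.

5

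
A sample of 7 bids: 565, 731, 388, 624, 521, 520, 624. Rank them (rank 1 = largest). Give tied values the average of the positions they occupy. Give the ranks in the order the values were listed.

Sorted (descending): 731, 624, 624, 565, 521, 520, 388
The 2 values of 624 occupy positions 2–3 → average rank (2+3)/2 = 2.5.

4, 1, 7, 2.5, 5, 6, 2.5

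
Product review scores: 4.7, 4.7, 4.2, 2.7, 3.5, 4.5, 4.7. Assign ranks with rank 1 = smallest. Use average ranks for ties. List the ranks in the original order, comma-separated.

6, 6, 3, 1, 2, 4, 6

Sorted (ascending): 2.7, 3.5, 4.2, 4.5, 4.7, 4.7, 4.7
The 3 values of 4.7 occupy positions 5–7 → average rank 6.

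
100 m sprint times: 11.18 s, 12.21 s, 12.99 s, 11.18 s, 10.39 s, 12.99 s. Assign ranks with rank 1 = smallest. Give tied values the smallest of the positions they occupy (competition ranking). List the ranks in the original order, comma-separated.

Sorted (ascending): 10.39, 11.18, 11.18, 12.21, 12.99, 12.99
The 2 values of 11.18 occupy positions 2–3 → each gets rank 2.
The 2 values of 12.99 occupy positions 5–6 → each gets rank 5.

2, 4, 5, 2, 1, 5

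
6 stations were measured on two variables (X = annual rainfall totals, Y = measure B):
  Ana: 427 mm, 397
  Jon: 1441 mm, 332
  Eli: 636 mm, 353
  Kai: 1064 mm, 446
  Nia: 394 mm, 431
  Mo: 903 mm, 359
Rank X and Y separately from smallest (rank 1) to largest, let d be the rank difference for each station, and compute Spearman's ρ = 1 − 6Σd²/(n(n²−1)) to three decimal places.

Ranks of variable 1: 2, 6, 3, 5, 1, 4
Ranks of variable 2: 4, 1, 2, 6, 5, 3
d = r₁ − r₂: -2, 5, 1, -1, -4, 1
d²: 4, 25, 1, 1, 16, 1; Σd² = 48
ρ = 1 − 6·48/(6·35) = 1 − 288/210 = -0.371

-0.371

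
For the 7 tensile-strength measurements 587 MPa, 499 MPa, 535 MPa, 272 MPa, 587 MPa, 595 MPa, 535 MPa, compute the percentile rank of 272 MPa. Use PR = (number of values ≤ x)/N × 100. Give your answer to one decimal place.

14.3

N = 7.
Strictly below 272: 0. Equal to 272: 1.
PR = 1/7 × 100 = 14.3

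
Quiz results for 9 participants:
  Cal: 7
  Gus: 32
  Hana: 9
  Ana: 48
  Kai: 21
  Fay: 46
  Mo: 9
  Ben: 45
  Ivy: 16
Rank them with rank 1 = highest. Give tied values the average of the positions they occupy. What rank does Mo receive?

Sorted (descending): 48, 46, 45, 32, 21, 16, 9, 9, 7
The 2 values of 9 occupy positions 7–8 → average rank (7+8)/2 = 7.5.
Mo has value 9 → rank 7.5.

7.5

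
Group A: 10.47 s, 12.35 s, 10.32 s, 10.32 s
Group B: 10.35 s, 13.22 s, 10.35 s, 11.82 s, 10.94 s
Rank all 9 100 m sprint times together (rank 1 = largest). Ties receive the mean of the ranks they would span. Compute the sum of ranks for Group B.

21

Sorted (descending): 13.22, 12.35, 11.82, 10.94, 10.47, 10.35, 10.35, 10.32, 10.32
The 2 values of 10.35 occupy positions 6–7 → average rank (6+7)/2 = 6.5.
The 2 values of 10.32 occupy positions 8–9 → average rank (8+9)/2 = 8.5.
Group B values → pooled ranks: 10.35→6.5, 13.22→1, 10.35→6.5, 11.82→3, 10.94→4
Rank sum = 6.5 + 1 + 6.5 + 3 + 4 = 21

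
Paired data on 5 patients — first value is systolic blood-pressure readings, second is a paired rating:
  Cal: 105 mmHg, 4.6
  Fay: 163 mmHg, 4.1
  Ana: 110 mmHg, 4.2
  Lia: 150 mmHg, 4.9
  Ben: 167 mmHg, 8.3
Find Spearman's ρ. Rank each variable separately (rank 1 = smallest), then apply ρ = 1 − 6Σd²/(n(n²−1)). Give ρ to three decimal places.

0.300

Ranks of variable 1: 1, 4, 2, 3, 5
Ranks of variable 2: 3, 1, 2, 4, 5
d = r₁ − r₂: -2, 3, 0, -1, 0
d²: 4, 9, 0, 1, 0; Σd² = 14
ρ = 1 − 6·14/(5·24) = 1 − 84/120 = 0.300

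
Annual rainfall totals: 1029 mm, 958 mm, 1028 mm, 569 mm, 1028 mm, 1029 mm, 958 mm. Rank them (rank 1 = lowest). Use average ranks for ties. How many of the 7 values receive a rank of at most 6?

5

Sorted (ascending): 569, 958, 958, 1028, 1028, 1029, 1029
The 2 values of 958 occupy positions 2–3 → average rank (2+3)/2 = 2.5.
The 2 values of 1028 occupy positions 4–5 → average rank (4+5)/2 = 4.5.
The 2 values of 1029 occupy positions 6–7 → average rank (6+7)/2 = 6.5.
Ranks ≤ 6: {1, 2.5, 2.5, 4.5, 4.5} → 5 values.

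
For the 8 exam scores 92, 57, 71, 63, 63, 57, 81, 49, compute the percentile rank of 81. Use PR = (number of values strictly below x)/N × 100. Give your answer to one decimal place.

N = 8.
Strictly below 81: 6. Equal to 81: 1.
PR = 6/8 × 100 = 75.0

75.0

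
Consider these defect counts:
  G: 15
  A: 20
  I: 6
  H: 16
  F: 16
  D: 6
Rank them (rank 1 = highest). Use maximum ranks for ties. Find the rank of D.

Sorted (descending): 20, 16, 16, 15, 6, 6
The 2 values of 16 occupy positions 2–3 → each gets rank 3.
The 2 values of 6 occupy positions 5–6 → each gets rank 6.
D has value 6 → rank 6.

6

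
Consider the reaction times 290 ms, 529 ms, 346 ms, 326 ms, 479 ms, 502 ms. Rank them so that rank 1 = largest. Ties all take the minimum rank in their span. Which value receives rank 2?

Sorted (descending): 529, 502, 479, 346, 326, 290
No ties — each value takes its position as its rank.
Rank 2 → value 502.

502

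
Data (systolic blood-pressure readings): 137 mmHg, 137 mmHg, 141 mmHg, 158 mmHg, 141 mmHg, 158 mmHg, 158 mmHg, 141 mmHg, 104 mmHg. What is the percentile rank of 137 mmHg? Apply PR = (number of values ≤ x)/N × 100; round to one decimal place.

33.3

N = 9.
Strictly below 137: 1. Equal to 137: 2.
PR = 3/9 × 100 = 33.3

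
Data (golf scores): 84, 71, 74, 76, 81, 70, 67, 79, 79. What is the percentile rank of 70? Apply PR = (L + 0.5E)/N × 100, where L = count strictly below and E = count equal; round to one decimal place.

N = 9.
Strictly below 70: 1. Equal to 70: 1.
PR = (1 + 0.5·1)/9 × 100 = 16.7

16.7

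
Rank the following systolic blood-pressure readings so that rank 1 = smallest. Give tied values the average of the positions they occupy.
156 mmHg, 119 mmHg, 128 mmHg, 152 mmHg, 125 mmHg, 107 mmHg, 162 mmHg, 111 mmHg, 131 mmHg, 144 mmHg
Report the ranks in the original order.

9, 3, 5, 8, 4, 1, 10, 2, 6, 7

Sorted (ascending): 107, 111, 119, 125, 128, 131, 144, 152, 156, 162
No ties — each value takes its position as its rank.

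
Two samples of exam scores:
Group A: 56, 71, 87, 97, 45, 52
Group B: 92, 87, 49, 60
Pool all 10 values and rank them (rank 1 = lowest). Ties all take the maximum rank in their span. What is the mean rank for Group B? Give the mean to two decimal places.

6.00

Sorted (ascending): 45, 49, 52, 56, 60, 71, 87, 87, 92, 97
The 2 values of 87 occupy positions 7–8 → each gets rank 8.
Group B values → pooled ranks: 92→9, 87→8, 49→2, 60→5
Mean rank = (9 + 8 + 2 + 5) / 4 = 6.00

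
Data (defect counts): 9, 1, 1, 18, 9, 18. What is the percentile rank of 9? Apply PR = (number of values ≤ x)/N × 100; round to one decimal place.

N = 6.
Strictly below 9: 2. Equal to 9: 2.
PR = 4/6 × 100 = 66.7

66.7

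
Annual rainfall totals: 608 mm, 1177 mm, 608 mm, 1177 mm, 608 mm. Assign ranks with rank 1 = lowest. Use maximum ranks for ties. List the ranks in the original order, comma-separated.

3, 5, 3, 5, 3

Sorted (ascending): 608, 608, 608, 1177, 1177
The 3 values of 608 occupy positions 1–3 → each gets rank 3.
The 2 values of 1177 occupy positions 4–5 → each gets rank 5.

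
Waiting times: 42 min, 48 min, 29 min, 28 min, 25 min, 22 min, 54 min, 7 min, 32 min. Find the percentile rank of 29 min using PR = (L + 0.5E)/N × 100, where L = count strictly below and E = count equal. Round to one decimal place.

50.0

N = 9.
Strictly below 29: 4. Equal to 29: 1.
PR = (4 + 0.5·1)/9 × 100 = 50.0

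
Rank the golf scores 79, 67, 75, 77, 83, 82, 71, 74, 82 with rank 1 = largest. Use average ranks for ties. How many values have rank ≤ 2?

Sorted (descending): 83, 82, 82, 79, 77, 75, 74, 71, 67
The 2 values of 82 occupy positions 2–3 → average rank (2+3)/2 = 2.5.
Ranks ≤ 2: {1} → 1 value.

1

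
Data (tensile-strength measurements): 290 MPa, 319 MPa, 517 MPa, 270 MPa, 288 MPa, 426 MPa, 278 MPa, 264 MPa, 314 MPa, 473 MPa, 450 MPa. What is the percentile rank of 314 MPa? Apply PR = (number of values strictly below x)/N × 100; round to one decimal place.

45.5

N = 11.
Strictly below 314: 5. Equal to 314: 1.
PR = 5/11 × 100 = 45.5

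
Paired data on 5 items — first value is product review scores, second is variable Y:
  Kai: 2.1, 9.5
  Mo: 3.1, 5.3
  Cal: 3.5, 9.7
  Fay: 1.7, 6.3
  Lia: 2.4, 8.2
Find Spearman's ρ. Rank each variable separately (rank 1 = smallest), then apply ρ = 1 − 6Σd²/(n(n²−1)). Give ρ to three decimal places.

Ranks of variable 1: 2, 4, 5, 1, 3
Ranks of variable 2: 4, 1, 5, 2, 3
d = r₁ − r₂: -2, 3, 0, -1, 0
d²: 4, 9, 0, 1, 0; Σd² = 14
ρ = 1 − 6·14/(5·24) = 1 − 84/120 = 0.300

0.300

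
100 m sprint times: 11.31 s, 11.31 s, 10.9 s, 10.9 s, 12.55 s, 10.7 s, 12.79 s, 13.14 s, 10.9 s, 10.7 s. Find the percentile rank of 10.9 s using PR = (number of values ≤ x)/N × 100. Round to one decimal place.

50.0

N = 10.
Strictly below 10.9: 2. Equal to 10.9: 3.
PR = 5/10 × 100 = 50.0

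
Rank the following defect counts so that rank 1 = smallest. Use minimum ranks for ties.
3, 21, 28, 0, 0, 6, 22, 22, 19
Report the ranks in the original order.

3, 6, 9, 1, 1, 4, 7, 7, 5

Sorted (ascending): 0, 0, 3, 6, 19, 21, 22, 22, 28
The 2 values of 0 occupy positions 1–2 → each gets rank 1.
The 2 values of 22 occupy positions 7–8 → each gets rank 7.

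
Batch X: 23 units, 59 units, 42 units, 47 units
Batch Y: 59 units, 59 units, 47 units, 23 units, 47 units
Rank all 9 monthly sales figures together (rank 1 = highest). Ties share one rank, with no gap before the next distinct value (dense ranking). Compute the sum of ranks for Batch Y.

Sorted (descending): 59, 59, 59, 47, 47, 47, 42, 23, 23
The 3 values of 59 share dense rank 1.
The 3 values of 47 share dense rank 2.
The 2 values of 23 share dense rank 4.
Remaining distinct values take the next consecutive integers.
Batch Y values → pooled ranks: 59→1, 59→1, 47→2, 23→4, 47→2
Rank sum = 1 + 1 + 2 + 4 + 2 = 10

10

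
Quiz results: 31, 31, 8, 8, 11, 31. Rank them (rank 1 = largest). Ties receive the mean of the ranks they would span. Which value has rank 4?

11

Sorted (descending): 31, 31, 31, 11, 8, 8
The 3 values of 31 occupy positions 1–3 → average rank 2.
The 2 values of 8 occupy positions 5–6 → average rank (5+6)/2 = 5.5.
Rank 4 → value 11.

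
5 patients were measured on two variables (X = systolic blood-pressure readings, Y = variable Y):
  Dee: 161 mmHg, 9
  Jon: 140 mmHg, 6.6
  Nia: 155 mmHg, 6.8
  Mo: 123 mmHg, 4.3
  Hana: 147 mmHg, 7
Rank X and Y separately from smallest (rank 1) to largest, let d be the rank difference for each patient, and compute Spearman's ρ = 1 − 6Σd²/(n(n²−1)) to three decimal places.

0.900

Ranks of variable 1: 5, 2, 4, 1, 3
Ranks of variable 2: 5, 2, 3, 1, 4
d = r₁ − r₂: 0, 0, 1, 0, -1
d²: 0, 0, 1, 0, 1; Σd² = 2
ρ = 1 − 6·2/(5·24) = 1 − 12/120 = 0.900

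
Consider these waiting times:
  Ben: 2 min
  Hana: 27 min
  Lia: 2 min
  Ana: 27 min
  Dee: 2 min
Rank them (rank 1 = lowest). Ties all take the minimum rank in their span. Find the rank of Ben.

Sorted (ascending): 2, 2, 2, 27, 27
The 3 values of 2 occupy positions 1–3 → each gets rank 1.
The 2 values of 27 occupy positions 4–5 → each gets rank 4.
Ben has value 2 min → rank 1.

1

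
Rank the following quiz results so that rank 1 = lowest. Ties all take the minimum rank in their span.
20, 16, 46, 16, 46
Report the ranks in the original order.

Sorted (ascending): 16, 16, 20, 46, 46
The 2 values of 16 occupy positions 1–2 → each gets rank 1.
The 2 values of 46 occupy positions 4–5 → each gets rank 4.

3, 1, 4, 1, 4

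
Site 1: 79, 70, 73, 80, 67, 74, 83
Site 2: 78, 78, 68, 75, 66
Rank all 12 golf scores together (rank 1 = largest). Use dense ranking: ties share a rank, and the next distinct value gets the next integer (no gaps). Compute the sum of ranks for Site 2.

Sorted (descending): 83, 80, 79, 78, 78, 75, 74, 73, 70, 68, 67, 66
The 2 values of 78 share dense rank 4.
Remaining distinct values take the next consecutive integers.
Site 2 values → pooled ranks: 78→4, 78→4, 68→9, 75→5, 66→11
Rank sum = 4 + 4 + 9 + 5 + 11 = 33

33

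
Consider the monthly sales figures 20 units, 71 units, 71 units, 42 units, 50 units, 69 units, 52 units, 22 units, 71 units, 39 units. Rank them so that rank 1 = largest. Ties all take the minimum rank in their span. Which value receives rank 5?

Sorted (descending): 71, 71, 71, 69, 52, 50, 42, 39, 22, 20
The 3 values of 71 occupy positions 1–3 → each gets rank 1.
Rank 5 → value 52.

52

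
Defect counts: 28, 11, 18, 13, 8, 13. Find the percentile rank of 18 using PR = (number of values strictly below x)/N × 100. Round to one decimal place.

66.7

N = 6.
Strictly below 18: 4. Equal to 18: 1.
PR = 4/6 × 100 = 66.7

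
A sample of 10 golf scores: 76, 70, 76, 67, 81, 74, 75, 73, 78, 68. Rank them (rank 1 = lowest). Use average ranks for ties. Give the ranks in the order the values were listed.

7.5, 3, 7.5, 1, 10, 5, 6, 4, 9, 2

Sorted (ascending): 67, 68, 70, 73, 74, 75, 76, 76, 78, 81
The 2 values of 76 occupy positions 7–8 → average rank (7+8)/2 = 7.5.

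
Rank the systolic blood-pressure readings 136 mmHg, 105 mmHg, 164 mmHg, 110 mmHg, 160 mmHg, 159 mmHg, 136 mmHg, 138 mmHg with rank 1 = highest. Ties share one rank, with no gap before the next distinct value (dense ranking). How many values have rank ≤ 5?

6

Sorted (descending): 164, 160, 159, 138, 136, 136, 110, 105
The 2 values of 136 share dense rank 5.
Remaining distinct values take the next consecutive integers.
Ranks ≤ 5: {1, 2, 3, 4, 5, 5} → 6 values.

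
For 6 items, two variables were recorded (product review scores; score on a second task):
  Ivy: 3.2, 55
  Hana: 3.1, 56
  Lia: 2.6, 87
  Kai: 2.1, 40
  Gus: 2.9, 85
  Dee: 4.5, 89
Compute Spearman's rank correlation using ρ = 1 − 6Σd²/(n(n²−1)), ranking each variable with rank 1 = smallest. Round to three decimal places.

0.429

Ranks of variable 1: 5, 4, 2, 1, 3, 6
Ranks of variable 2: 2, 3, 5, 1, 4, 6
d = r₁ − r₂: 3, 1, -3, 0, -1, 0
d²: 9, 1, 9, 0, 1, 0; Σd² = 20
ρ = 1 − 6·20/(6·35) = 1 − 120/210 = 0.429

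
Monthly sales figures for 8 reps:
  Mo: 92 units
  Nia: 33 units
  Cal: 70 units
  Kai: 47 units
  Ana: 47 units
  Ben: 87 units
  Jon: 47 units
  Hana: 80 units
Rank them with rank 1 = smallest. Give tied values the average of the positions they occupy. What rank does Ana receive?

Sorted (ascending): 33, 47, 47, 47, 70, 80, 87, 92
The 3 values of 47 occupy positions 2–4 → average rank 3.
Ana has value 47 units → rank 3.

3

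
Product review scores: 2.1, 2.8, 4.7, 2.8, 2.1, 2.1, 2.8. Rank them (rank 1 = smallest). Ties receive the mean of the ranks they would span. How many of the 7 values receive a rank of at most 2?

3

Sorted (ascending): 2.1, 2.1, 2.1, 2.8, 2.8, 2.8, 4.7
The 3 values of 2.1 occupy positions 1–3 → average rank 2.
The 3 values of 2.8 occupy positions 4–6 → average rank 5.
Ranks ≤ 2: {2, 2, 2} → 3 values.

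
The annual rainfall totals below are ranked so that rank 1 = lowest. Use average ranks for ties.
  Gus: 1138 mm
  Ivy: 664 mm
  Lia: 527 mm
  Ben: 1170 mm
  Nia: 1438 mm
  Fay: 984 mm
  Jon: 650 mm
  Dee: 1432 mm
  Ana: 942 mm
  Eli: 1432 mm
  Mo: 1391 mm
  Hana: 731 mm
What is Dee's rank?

10.5

Sorted (ascending): 527, 650, 664, 731, 942, 984, 1138, 1170, 1391, 1432, 1432, 1438
The 2 values of 1432 occupy positions 10–11 → average rank (10+11)/2 = 10.5.
Dee has value 1432 mm → rank 10.5.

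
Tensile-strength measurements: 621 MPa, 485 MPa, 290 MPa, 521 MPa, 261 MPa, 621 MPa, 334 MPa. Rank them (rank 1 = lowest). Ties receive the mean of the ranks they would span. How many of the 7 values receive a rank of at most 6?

Sorted (ascending): 261, 290, 334, 485, 521, 621, 621
The 2 values of 621 occupy positions 6–7 → average rank (6+7)/2 = 6.5.
Ranks ≤ 6: {1, 2, 3, 4, 5} → 5 values.

5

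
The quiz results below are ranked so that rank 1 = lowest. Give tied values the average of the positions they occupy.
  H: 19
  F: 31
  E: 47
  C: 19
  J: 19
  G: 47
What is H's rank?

2

Sorted (ascending): 19, 19, 19, 31, 47, 47
The 3 values of 19 occupy positions 1–3 → average rank 2.
The 2 values of 47 occupy positions 5–6 → average rank (5+6)/2 = 5.5.
H has value 19 → rank 2.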